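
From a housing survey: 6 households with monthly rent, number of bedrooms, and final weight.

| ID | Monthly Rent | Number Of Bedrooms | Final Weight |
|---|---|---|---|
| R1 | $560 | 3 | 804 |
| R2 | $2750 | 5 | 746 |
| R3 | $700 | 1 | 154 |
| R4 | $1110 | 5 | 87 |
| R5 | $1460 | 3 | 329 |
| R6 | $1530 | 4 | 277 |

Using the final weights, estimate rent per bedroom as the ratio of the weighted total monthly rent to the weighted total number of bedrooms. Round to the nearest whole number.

409

Σ wᵢ·y = 560×804 + 2750×746 + 700×154 + 1110×87 + 1460×329 + 1530×277
  = 450240 + 2051500 + 107800 + 96570 + 480340 + 423810 = 3610260
Σ wᵢ·x = 8826
Ratio = 3610260 / 8826 = 409.04827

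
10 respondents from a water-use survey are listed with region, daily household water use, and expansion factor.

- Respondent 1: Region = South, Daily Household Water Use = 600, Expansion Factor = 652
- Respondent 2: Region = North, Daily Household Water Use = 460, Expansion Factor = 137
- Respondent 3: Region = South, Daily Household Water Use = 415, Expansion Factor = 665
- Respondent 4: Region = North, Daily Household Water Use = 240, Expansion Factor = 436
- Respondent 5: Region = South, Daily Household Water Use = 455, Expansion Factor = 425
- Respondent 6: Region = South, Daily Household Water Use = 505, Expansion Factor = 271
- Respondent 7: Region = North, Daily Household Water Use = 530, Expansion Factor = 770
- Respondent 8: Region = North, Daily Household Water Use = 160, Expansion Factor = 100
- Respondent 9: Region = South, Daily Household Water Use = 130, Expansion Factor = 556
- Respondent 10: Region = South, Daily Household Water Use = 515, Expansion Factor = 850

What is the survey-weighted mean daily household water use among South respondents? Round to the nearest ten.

South rows: 1, 3, 5, 6, 9, 10
Weighted sum = 1507435
Sum of weights = 3419
Weighted mean = 1507435 / 3419 = 440.89939

440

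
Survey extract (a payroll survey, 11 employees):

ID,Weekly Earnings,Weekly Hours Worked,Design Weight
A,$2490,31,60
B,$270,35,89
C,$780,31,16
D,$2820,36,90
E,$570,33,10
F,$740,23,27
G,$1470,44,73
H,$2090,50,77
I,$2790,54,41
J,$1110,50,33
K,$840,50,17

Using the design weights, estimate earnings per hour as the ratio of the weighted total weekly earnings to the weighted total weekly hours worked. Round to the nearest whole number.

Σ wᵢ·y = 2490×60 + 270×89 + 780×16 + 2820×90 + 570×10 + 740×27 + 1470×73 + 2090×77 + 2790×41 + 1110×33 + 840×17
  = 149400 + 24030 + 12480 + 253800 + 5700 + 19980 + 107310 + 160930 + 114390 + 36630 + 14280 = 898930
Σ wᵢ·x = 31×60 + 35×89 + 31×16 + 36×90 + 33×10 + 23×27 + 44×73 + 50×77 + 54×41 + 50×33 + 50×17
  = 1860 + 3115 + 496 + 3240 + 330 + 621 + 3212 + 3850 + 2214 + 1650 + 850 = 21438
Ratio = 898930 / 21438 = 41.931617

42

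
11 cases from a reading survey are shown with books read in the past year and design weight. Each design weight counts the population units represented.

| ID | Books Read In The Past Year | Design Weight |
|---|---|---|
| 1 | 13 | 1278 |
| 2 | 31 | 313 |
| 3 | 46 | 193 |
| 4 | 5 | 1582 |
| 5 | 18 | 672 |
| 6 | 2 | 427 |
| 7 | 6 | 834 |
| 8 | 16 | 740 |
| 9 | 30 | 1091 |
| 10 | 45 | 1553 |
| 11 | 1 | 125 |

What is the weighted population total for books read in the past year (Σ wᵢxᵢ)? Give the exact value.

175639

Weighted total = 13×1278 + 31×313 + 46×193 + 5×1582 + 18×672 + 2×427 + 6×834 + 16×740 + 30×1091 + 45×1553 + 1×125
  = 16614 + 9703 + 8878 + 7910 + 12096 + 854 + 5004 + 11840 + 32730 + 69885 + 125 = 175639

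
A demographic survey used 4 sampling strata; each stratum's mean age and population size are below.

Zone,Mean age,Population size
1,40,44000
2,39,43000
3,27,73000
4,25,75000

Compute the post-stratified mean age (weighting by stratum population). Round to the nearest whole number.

Σ Nₕ·x̄ₕ = 40×44000 + 39×43000 + 27×73000 + 25×75000
  = 7283000
Σ Nₕ = 44000 + 43000 + 73000 + 75000 = 235000
Overall mean = 7283000 / 235000 = 30.991489

31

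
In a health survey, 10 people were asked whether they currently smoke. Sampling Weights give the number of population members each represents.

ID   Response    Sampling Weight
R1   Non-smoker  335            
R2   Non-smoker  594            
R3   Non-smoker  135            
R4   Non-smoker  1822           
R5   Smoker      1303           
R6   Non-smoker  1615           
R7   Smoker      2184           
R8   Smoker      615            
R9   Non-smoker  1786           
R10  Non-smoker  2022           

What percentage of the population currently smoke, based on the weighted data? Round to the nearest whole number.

Sum of weights for 'Smoker' = 1303 + 2184 + 615 = 4102
Total weight = 335 + 594 + 135 + 1822 + 1303 + 1615 + 2184 + 615 + 1786 + 2022 = 12411
Weighted proportion = 4102 / 12411 = 0.33051325 → 33.051325%

33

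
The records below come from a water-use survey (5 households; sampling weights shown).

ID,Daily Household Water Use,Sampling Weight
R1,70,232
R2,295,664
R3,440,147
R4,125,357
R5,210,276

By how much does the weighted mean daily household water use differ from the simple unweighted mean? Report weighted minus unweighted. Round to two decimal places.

Unweighted sum = 70 + 295 + 440 + 125 + 210 = 1140
Unweighted mean = 1140 / 5 = 228
Weighted sum = 379385
Sum of weights = 232 + 664 + 147 + 357 + 276 = 1676
Weighted mean = 379385 / 1676 = 226.36337
Difference (weighted minus unweighted) = -1.6366348

-1.64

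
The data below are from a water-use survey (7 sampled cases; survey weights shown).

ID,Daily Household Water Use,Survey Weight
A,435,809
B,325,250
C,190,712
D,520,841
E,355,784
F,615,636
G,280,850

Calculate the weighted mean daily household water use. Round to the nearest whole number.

392

Weighted sum = 1913225
Sum of weights = 809 + 250 + 712 + 841 + 784 + 636 + 850 = 4882
Weighted mean = 1913225 / 4882 = 391.89369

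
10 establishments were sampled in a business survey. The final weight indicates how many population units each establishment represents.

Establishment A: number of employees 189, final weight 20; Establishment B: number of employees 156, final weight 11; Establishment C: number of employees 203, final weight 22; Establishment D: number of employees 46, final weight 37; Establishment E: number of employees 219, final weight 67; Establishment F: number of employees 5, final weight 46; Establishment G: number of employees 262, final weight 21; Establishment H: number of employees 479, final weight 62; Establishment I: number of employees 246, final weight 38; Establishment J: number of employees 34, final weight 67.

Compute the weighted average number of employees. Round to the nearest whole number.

188

Weighted sum = 189×20 + 156×11 + 203×22 + 46×37 + 219×67 + 5×46 + 262×21 + 479×62 + 246×38 + 34×67
  = 3780 + 1716 + 4466 + 1702 + 14673 + 230 + 5502 + 29698 + 9348 + 2278 = 73393
Sum of weights = 391
Weighted mean = 73393 / 391 = 187.70588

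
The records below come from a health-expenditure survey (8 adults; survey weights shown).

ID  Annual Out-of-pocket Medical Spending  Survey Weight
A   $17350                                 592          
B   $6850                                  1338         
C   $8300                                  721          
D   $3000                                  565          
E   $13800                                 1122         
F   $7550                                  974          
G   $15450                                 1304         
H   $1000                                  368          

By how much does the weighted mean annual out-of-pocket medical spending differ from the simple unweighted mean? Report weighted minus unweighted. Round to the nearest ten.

Unweighted sum = 17350 + 6850 + 8300 + 3000 + 13800 + 7550 + 15450 + 1000 = 73300
Unweighted mean = 73300 / 8 = 9162.5
Weighted sum = 17350×592 + 6850×1338 + 8300×721 + 3000×565 + 13800×1122 + 7550×974 + 15450×1304 + 1000×368
  = 70467900
Sum of weights = 592 + 1338 + 721 + 565 + 1122 + 974 + 1304 + 368 = 6984
Weighted mean = 70467900 / 6984 = 10089.905
Difference (weighted minus unweighted) = 927.4055

930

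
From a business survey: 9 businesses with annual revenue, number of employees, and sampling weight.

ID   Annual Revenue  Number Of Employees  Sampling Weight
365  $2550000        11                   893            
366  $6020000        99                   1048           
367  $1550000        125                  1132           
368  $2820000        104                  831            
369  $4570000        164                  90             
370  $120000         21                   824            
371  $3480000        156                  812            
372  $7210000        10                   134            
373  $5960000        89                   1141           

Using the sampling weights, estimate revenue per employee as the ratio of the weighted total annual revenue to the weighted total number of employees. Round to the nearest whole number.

Σ wᵢ·y = 2550000×893 + 6020000×1048 + 1550000×1132 + 2820000×831 + 4570000×90 + 120000×824 + 3480000×812 + 7210000×134 + 5960000×1141
  = 2277150000 + 6308960000 + 1754600000 + 2343420000 + 411300000 + 98880000 + 2825760000 + 966140000 + 6800360000 = 23786570000
Σ wᵢ·x = 11×893 + 99×1048 + 125×1132 + 104×831 + 164×90 + 21×824 + 156×812 + 10×134 + 89×1141
  = 9823 + 103752 + 141500 + 86424 + 14760 + 17304 + 126672 + 1340 + 101549 = 603124
Ratio = 23786570000 / 603124 = 39438.938

39439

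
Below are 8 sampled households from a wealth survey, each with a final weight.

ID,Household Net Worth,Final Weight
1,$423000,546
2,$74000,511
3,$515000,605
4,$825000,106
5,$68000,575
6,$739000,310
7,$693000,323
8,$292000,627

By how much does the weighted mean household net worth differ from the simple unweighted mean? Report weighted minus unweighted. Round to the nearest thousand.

Unweighted sum = 3629000
Unweighted mean = 3629000 / 8 = 453625
Weighted sum = 423000×546 + 74000×511 + 515000×605 + 825000×106 + 68000×575 + 739000×310 + 693000×323 + 292000×627
  = 230958000 + 37814000 + 311575000 + 87450000 + 39100000 + 229090000 + 223839000 + 183084000 = 1342910000
Sum of weights = 546 + 511 + 605 + 106 + 575 + 310 + 323 + 627 = 3603
Weighted mean = 1342910000 / 3603 = 372719.96
Difference (weighted minus unweighted) = -80905.044

-81000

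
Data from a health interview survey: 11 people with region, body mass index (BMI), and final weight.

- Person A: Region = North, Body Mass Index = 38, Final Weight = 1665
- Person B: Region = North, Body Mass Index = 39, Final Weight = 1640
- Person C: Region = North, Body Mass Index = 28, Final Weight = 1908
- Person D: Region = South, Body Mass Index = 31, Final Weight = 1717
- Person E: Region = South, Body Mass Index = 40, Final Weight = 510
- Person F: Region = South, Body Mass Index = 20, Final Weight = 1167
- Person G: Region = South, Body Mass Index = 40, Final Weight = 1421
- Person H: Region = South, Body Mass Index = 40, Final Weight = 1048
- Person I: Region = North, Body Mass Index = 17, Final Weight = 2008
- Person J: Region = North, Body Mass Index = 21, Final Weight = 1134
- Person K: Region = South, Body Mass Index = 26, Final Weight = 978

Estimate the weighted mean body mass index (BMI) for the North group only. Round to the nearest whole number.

29

North rows: A, B, C, I, J
Weighted sum = 38×1665 + 39×1640 + 28×1908 + 17×2008 + 21×1134
  = 63270 + 63960 + 53424 + 34136 + 23814 = 238604
Sum of weights = 1665 + 1640 + 1908 + 2008 + 1134 = 8355
Weighted mean = 238604 / 8355 = 28.558229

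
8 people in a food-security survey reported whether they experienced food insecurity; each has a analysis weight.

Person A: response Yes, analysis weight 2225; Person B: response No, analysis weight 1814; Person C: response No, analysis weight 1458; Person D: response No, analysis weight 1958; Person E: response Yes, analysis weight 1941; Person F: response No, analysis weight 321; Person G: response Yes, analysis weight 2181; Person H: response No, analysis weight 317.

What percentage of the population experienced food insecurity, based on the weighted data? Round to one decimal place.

Sum of weights for 'Yes' = 2225 + 1941 + 2181 = 6347
Total weight = 2225 + 1814 + 1458 + 1958 + 1941 + 321 + 2181 + 317 = 12215
Weighted proportion = 6347 / 12215 = 0.51960704 → 51.960704%

52.0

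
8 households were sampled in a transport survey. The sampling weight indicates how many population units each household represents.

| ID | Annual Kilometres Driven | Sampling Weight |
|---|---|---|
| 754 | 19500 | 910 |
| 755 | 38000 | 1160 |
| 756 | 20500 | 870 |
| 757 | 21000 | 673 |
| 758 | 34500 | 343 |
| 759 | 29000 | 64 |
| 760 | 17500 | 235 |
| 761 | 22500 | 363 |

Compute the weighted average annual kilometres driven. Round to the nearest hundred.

Weighted sum = 19500×910 + 38000×1160 + 20500×870 + 21000×673 + 34500×343 + 29000×64 + 17500×235 + 22500×363
  = 17745000 + 44080000 + 17835000 + 14133000 + 11833500 + 1856000 + 4112500 + 8167500 = 119762500
Sum of weights = 4618
Weighted mean = 119762500 / 4618 = 25933.846

25900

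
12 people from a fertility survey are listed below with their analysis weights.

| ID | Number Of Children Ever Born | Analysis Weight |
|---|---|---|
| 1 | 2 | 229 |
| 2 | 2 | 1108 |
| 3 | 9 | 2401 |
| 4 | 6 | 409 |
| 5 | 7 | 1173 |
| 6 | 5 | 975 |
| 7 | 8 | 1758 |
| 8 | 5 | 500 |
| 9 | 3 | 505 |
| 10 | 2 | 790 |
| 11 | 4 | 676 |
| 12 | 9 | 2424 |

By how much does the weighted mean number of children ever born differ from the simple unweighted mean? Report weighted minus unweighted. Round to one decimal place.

Unweighted sum = 2 + 2 + 9 + 6 + 7 + 5 + 8 + 5 + 3 + 2 + 4 + 9 = 62
Unweighted mean = 62 / 12 = 5.1666667
Weighted sum = 2×229 + 2×1108 + 9×2401 + 6×409 + 7×1173 + 5×975 + 8×1758 + 5×500 + 3×505 + 2×790 + 4×676 + 9×2424
  = 458 + 2216 + 21609 + 2454 + 8211 + 4875 + 14064 + 2500 + 1515 + 1580 + 2704 + 21816 = 84002
Sum of weights = 229 + 1108 + 2401 + 409 + 1173 + 975 + 1758 + 500 + 505 + 790 + 676 + 2424 = 12948
Weighted mean = 84002 / 12948 = 6.4876429
Difference (weighted minus unweighted) = 1.3209762

1.3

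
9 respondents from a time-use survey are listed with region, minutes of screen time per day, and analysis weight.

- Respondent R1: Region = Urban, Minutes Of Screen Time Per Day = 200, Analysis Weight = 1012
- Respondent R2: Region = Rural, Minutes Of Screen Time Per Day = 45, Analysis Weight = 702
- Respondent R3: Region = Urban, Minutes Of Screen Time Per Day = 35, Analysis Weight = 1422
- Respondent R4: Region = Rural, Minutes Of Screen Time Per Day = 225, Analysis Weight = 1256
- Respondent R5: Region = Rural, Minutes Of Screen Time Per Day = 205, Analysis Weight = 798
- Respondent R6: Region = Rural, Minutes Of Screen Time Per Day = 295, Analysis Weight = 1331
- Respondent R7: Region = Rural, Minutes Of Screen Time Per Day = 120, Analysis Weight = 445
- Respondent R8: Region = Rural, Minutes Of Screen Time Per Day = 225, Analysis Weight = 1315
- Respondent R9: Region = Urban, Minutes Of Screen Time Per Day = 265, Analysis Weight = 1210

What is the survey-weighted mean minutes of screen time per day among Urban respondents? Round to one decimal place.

157.2

Urban rows: R1, R3, R9
Weighted sum = 200×1012 + 35×1422 + 265×1210
  = 572820
Sum of weights = 1012 + 1422 + 1210 = 3644
Weighted mean = 572820 / 3644 = 157.19539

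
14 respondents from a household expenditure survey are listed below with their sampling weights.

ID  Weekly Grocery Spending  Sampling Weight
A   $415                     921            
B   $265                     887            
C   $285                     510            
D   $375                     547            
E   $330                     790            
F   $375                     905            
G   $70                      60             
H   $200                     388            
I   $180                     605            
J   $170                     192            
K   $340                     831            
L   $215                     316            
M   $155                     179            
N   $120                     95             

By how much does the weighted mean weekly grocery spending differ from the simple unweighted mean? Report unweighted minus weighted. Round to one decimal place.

Unweighted sum = 3495
Unweighted mean = 3495 / 14 = 249.64286
Weighted sum = 2180785
Sum of weights = 7226
Weighted mean = 2180785 / 7226 = 301.79698
Difference (unweighted minus weighted) = -52.154126

-52.2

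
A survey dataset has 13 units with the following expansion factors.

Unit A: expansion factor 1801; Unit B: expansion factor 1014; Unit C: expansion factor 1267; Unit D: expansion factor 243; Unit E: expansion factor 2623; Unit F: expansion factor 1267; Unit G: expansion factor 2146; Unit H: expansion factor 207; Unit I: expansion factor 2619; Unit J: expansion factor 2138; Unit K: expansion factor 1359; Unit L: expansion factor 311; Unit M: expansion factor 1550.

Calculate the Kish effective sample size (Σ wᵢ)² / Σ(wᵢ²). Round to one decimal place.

Σ wᵢ = 18545
Σ wᵢ² = 34846025
n_eff = 18545² / 34846025 = 343917025 / 34846025 = 9.86962

9.9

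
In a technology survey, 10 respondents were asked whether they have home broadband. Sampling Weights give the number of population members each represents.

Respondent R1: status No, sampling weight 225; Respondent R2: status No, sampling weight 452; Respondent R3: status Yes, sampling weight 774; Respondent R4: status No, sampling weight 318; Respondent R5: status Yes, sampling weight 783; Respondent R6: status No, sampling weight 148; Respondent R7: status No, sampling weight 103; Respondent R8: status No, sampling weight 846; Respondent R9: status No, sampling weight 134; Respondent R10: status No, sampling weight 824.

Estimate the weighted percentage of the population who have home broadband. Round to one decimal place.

33.8

Sum of weights for 'Yes' = 774 + 783 = 1557
Total weight = 4607
Weighted proportion = 1557 / 4607 = 0.33796397 → 33.796397%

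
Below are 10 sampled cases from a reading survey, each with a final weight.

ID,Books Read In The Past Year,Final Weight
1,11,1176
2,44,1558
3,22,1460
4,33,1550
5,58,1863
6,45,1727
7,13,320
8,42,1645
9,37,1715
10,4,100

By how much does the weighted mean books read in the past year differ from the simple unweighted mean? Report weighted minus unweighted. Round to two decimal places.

6.28

Unweighted sum = 11 + 44 + 22 + 33 + 58 + 45 + 13 + 42 + 37 + 4 = 309
Unweighted mean = 309 / 10 = 30.9
Weighted sum = 11×1176 + 44×1558 + 22×1460 + 33×1550 + 58×1863 + 45×1727 + 13×320 + 42×1645 + 37×1715 + 4×100
  = 487632
Sum of weights = 1176 + 1558 + 1460 + 1550 + 1863 + 1727 + 320 + 1645 + 1715 + 100 = 13114
Weighted mean = 487632 / 13114 = 37.184078
Difference (weighted minus unweighted) = 6.2840781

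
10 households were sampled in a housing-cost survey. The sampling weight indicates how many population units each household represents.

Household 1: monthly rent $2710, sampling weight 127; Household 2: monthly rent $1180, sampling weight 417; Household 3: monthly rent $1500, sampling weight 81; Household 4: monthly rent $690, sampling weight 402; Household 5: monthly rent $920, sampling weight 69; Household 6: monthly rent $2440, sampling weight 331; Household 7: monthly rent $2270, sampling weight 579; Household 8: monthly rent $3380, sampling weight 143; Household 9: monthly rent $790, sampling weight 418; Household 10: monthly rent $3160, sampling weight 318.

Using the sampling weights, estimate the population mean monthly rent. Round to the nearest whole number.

1816

Weighted sum = 2710×127 + 1180×417 + 1500×81 + 690×402 + 920×69 + 2440×331 + 2270×579 + 3380×143 + 790×418 + 3160×318
  = 344170 + 492060 + 121500 + 277380 + 63480 + 807640 + 1314330 + 483340 + 330220 + 1004880 = 5239000
Sum of weights = 127 + 417 + 81 + 402 + 69 + 331 + 579 + 143 + 418 + 318 = 2885
Weighted mean = 5239000 / 2885 = 1815.9445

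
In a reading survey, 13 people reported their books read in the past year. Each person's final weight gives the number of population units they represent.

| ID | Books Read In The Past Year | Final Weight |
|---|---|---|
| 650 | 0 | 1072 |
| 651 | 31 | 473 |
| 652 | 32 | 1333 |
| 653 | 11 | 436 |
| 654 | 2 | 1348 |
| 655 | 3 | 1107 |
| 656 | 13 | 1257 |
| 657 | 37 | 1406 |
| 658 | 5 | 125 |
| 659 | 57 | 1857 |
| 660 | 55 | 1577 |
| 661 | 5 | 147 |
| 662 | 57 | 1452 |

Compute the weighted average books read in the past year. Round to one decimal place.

30.4

Weighted sum = 413203
Sum of weights = 13590
Weighted mean = 413203 / 13590 = 30.40493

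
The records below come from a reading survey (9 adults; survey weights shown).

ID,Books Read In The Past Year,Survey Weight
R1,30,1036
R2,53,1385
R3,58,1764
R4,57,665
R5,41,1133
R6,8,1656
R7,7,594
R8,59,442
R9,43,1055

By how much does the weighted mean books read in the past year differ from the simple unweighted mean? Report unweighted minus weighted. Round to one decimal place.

Unweighted sum = 356
Unweighted mean = 356 / 9 = 39.555556
Weighted sum = 380004
Sum of weights = 1036 + 1385 + 1764 + 665 + 1133 + 1656 + 594 + 442 + 1055 = 9730
Weighted mean = 380004 / 9730 = 39.054882
Difference (unweighted minus weighted) = 0.50067375

0.5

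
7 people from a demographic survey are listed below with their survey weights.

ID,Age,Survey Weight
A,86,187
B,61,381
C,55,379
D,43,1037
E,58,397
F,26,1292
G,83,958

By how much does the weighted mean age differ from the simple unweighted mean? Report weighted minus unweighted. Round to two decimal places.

-6.84

Unweighted sum = 86 + 61 + 55 + 43 + 58 + 26 + 83 = 412
Unweighted mean = 412 / 7 = 58.857143
Weighted sum = 86×187 + 61×381 + 55×379 + 43×1037 + 58×397 + 26×1292 + 83×958
  = 240891
Sum of weights = 4631
Weighted mean = 240891 / 4631 = 52.017059
Difference (weighted minus unweighted) = -6.8400839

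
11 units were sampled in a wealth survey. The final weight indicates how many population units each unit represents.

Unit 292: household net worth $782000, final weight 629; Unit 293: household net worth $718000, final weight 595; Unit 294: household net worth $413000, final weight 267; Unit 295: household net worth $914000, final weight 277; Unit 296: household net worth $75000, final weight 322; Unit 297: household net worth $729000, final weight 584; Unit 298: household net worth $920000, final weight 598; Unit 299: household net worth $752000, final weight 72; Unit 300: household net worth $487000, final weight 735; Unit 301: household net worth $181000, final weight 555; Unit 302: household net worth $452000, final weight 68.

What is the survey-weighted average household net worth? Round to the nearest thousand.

Weighted sum = 782000×629 + 718000×595 + 413000×267 + 914000×277 + 75000×322 + 729000×584 + 920000×598 + 752000×72 + 487000×735 + 181000×555 + 452000×68
  = 2825863000
Sum of weights = 629 + 595 + 267 + 277 + 322 + 584 + 598 + 72 + 735 + 555 + 68 = 4702
Weighted mean = 2825863000 / 4702 = 600991.71

601000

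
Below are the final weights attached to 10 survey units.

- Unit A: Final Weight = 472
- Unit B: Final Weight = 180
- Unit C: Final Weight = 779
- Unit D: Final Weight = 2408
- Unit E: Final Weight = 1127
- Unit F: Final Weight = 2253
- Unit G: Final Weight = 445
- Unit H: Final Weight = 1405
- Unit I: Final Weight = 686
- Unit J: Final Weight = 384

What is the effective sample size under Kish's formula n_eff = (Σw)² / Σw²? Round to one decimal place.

Σ wᵢ = 472 + 180 + 779 + 2408 + 1127 + 2253 + 445 + 1405 + 686 + 384 = 10139
Σ wᵢ² = 222784 + 32400 + 606841 + 5798464 + 1270129 + 5076009 + 198025 + 1974025 + 470596 + 147456 = 15796729
n_eff = 10139² / 15796729 = 102799321 / 15796729 = 6.5076334

6.5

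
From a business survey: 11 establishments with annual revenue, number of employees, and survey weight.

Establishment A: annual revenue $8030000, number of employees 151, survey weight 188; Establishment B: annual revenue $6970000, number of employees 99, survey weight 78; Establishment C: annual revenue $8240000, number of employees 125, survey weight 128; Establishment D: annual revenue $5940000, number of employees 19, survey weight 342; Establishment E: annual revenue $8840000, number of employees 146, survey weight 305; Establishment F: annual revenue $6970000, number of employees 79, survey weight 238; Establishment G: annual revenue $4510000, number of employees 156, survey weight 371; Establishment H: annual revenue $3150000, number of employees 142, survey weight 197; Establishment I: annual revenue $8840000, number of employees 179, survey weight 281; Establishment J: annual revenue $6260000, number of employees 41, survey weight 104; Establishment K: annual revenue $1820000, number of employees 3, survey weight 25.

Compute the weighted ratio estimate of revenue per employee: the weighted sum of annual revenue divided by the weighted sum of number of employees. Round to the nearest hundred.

Σ wᵢ·y = 8030000×188 + 6970000×78 + 8240000×128 + 5940000×342 + 8840000×305 + 6970000×238 + 4510000×371 + 3150000×197 + 8840000×281 + 6260000×104 + 1820000×25
  = 1509640000 + 543660000 + 1054720000 + 2031480000 + 2696200000 + 1658860000 + 1673210000 + 620550000 + 2484040000 + 651040000 + 45500000 = 14968900000
Σ wᵢ·x = 151×188 + 99×78 + 125×128 + 19×342 + 146×305 + 79×238 + 156×371 + 142×197 + 179×281 + 41×104 + 3×25
  = 262428
Ratio = 14968900000 / 262428 = 57040.026

57000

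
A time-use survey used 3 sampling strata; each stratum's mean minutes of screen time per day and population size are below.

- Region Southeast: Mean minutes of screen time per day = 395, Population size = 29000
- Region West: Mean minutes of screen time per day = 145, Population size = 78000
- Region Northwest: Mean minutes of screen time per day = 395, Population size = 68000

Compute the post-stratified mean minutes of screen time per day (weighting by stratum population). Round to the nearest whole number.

Σ Nₕ·x̄ₕ = 395×29000 + 145×78000 + 395×68000
  = 49625000
Σ Nₕ = 29000 + 78000 + 68000 = 175000
Overall mean = 49625000 / 175000 = 283.57143

284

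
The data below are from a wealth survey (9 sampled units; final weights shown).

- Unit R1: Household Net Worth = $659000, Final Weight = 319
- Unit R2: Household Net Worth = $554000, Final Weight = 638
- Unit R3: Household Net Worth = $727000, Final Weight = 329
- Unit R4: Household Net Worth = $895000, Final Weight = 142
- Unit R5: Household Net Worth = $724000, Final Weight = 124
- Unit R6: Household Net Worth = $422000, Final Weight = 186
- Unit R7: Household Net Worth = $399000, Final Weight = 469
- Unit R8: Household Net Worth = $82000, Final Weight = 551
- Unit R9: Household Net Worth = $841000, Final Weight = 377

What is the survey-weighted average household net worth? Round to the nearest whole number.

Weighted sum = 659000×319 + 554000×638 + 727000×329 + 895000×142 + 724000×124 + 422000×186 + 399000×469 + 82000×551 + 841000×377
  = 210221000 + 353452000 + 239183000 + 127090000 + 89776000 + 78492000 + 187131000 + 45182000 + 317057000 = 1647584000
Sum of weights = 3135
Weighted mean = 1647584000 / 3135 = 525545.14

525545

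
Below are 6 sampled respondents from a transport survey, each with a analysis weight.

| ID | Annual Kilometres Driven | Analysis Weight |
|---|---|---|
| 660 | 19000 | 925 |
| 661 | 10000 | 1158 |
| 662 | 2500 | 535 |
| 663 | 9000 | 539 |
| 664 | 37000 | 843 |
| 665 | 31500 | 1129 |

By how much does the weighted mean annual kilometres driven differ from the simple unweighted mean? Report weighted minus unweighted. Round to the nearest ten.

Unweighted sum = 19000 + 10000 + 2500 + 9000 + 37000 + 31500 = 109000
Unweighted mean = 109000 / 6 = 18166.667
Weighted sum = 19000×925 + 10000×1158 + 2500×535 + 9000×539 + 37000×843 + 31500×1129
  = 102098000
Sum of weights = 925 + 1158 + 535 + 539 + 843 + 1129 = 5129
Weighted mean = 102098000 / 5129 = 19906.025
Difference (weighted minus unweighted) = 1739.3579

1740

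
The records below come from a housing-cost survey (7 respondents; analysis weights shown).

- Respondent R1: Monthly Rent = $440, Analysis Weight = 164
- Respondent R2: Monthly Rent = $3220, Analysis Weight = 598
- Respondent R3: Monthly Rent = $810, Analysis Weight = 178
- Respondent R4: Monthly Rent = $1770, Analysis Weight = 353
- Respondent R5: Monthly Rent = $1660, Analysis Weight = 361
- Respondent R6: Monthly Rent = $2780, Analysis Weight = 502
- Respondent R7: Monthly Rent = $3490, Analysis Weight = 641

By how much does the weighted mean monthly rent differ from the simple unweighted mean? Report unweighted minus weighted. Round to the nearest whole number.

Unweighted sum = 440 + 3220 + 810 + 1770 + 1660 + 2780 + 3490 = 14170
Unweighted mean = 14170 / 7 = 2024.2857
Weighted sum = 6998620
Sum of weights = 164 + 598 + 178 + 353 + 361 + 502 + 641 = 2797
Weighted mean = 6998620 / 2797 = 2502.1881
Difference (unweighted minus weighted) = -477.90234

-478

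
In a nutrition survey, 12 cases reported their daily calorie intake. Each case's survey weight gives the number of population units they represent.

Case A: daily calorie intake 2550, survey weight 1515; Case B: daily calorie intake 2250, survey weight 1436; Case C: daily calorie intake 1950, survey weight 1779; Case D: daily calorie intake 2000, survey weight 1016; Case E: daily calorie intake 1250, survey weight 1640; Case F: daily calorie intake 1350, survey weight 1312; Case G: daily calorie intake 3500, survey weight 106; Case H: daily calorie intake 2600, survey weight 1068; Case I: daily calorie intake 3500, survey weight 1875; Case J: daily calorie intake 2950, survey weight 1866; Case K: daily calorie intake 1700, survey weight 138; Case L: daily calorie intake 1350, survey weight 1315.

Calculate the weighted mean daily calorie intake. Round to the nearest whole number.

2233

Weighted sum = 2550×1515 + 2250×1436 + 1950×1779 + 2000×1016 + 1250×1640 + 1350×1312 + 3500×106 + 2600×1068 + 3500×1875 + 2950×1866 + 1700×138 + 1350×1315
  = 3863250 + 3231000 + 3469050 + 2032000 + 2050000 + 1771200 + 371000 + 2776800 + 6562500 + 5504700 + 234600 + 1775250 = 33641350
Sum of weights = 15066
Weighted mean = 33641350 / 15066 = 2232.9318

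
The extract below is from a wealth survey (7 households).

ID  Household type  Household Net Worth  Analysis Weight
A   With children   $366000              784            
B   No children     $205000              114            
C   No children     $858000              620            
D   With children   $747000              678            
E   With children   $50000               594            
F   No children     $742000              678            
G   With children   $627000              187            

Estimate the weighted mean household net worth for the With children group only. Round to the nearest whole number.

With children rows: A, D, E, G
Weighted sum = 366000×784 + 747000×678 + 50000×594 + 627000×187
  = 286944000 + 506466000 + 29700000 + 117249000 = 940359000
Sum of weights = 784 + 678 + 594 + 187 = 2243
Weighted mean = 940359000 / 2243 = 419241.64

419242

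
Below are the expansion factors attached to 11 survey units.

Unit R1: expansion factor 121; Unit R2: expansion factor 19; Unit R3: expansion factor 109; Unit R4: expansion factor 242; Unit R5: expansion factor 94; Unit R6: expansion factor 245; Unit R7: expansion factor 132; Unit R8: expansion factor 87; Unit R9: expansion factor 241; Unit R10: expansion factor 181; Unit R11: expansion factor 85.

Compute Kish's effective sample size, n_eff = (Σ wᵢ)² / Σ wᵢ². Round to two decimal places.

Σ wᵢ = 1556
Σ wᵢ² = 277368
n_eff = 1556² / 277368 = 2421136 / 277368 = 8.7289666

8.73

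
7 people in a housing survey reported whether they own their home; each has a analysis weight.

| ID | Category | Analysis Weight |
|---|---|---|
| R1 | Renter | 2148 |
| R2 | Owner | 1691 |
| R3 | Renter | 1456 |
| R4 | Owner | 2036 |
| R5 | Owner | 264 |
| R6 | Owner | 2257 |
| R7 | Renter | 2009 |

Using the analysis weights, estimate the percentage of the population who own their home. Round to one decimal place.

Sum of weights for 'Owner' = 1691 + 2036 + 264 + 2257 = 6248
Total weight = 2148 + 1691 + 1456 + 2036 + 264 + 2257 + 2009 = 11861
Weighted proportion = 6248 / 11861 = 0.5267684 → 52.67684%

52.7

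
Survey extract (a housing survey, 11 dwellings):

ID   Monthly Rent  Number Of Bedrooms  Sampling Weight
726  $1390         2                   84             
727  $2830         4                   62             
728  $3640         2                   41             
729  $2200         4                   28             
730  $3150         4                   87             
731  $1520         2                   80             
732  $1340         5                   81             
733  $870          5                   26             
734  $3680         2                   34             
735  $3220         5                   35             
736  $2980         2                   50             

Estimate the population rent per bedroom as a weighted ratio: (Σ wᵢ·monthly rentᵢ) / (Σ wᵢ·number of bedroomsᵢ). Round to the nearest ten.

710

Σ wᵢ·y = 1390×84 + 2830×62 + 3640×41 + 2200×28 + 3150×87 + 1520×80 + 1340×81 + 870×26 + 3680×34 + 3220×35 + 2980×50
  = 116760 + 175460 + 149240 + 61600 + 274050 + 121600 + 108540 + 22620 + 125120 + 112700 + 149000 = 1416690
Σ wᵢ·x = 1996
Ratio = 1416690 / 1996 = 709.76453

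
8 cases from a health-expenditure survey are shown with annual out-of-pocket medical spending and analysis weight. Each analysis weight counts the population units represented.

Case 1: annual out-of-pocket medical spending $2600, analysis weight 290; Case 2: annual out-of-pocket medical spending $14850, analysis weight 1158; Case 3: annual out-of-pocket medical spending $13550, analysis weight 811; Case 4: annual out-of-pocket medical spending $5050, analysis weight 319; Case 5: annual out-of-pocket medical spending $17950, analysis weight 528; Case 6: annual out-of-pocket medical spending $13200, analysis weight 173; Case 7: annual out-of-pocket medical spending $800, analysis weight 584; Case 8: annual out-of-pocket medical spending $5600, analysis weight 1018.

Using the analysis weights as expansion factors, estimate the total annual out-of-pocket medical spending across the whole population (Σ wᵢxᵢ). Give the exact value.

Weighted total = 2600×290 + 14850×1158 + 13550×811 + 5050×319 + 17950×528 + 13200×173 + 800×584 + 5600×1018
  = 754000 + 17196300 + 10989050 + 1610950 + 9477600 + 2283600 + 467200 + 5700800 = 48479500

48479500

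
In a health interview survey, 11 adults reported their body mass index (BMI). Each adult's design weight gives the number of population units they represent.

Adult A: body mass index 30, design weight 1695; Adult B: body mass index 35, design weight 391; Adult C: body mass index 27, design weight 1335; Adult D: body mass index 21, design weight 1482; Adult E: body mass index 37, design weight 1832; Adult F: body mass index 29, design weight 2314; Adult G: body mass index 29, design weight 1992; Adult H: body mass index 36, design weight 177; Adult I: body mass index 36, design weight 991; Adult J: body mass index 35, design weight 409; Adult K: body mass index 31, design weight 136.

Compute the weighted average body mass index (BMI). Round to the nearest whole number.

30

Weighted sum = 30×1695 + 35×391 + 27×1335 + 21×1482 + 37×1832 + 29×2314 + 29×1992 + 36×177 + 36×991 + 35×409 + 31×136
  = 50850 + 13685 + 36045 + 31122 + 67784 + 67106 + 57768 + 6372 + 35676 + 14315 + 4216 = 384939
Sum of weights = 1695 + 391 + 1335 + 1482 + 1832 + 2314 + 1992 + 177 + 991 + 409 + 136 = 12754
Weighted mean = 384939 / 12754 = 30.181825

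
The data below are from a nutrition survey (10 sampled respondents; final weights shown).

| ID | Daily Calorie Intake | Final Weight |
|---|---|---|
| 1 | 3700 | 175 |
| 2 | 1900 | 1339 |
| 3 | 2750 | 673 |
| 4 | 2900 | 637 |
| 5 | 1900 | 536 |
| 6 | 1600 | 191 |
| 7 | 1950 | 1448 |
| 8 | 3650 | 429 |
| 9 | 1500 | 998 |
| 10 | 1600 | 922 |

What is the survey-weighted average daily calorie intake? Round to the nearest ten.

Weighted sum = 3700×175 + 1900×1339 + 2750×673 + 2900×637 + 1900×536 + 1600×191 + 1950×1448 + 3650×429 + 1500×998 + 1600×922
  = 15575300
Sum of weights = 175 + 1339 + 673 + 637 + 536 + 191 + 1448 + 429 + 998 + 922 = 7348
Weighted mean = 15575300 / 7348 = 2119.6652

2120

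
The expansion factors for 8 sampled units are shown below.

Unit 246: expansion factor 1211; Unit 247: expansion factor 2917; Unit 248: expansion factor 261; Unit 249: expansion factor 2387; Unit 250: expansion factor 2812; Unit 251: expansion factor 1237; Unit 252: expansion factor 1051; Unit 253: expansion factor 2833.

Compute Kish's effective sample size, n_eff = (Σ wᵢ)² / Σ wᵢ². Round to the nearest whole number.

Σ wᵢ = 1211 + 2917 + 261 + 2387 + 2812 + 1237 + 1051 + 2833 = 14709
Σ wᵢ² = 1466521 + 8508889 + 68121 + 5697769 + 7907344 + 1530169 + 1104601 + 8025889 = 34309303
n_eff = 14709² / 34309303 = 216354681 / 34309303 = 6.3060063

6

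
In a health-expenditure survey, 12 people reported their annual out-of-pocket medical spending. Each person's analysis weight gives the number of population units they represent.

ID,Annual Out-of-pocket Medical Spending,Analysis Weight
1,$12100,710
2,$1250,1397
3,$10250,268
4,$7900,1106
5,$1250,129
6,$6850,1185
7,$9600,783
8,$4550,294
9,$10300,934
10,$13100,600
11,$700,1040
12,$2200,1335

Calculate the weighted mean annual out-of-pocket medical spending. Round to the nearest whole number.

Weighted sum = 12100×710 + 1250×1397 + 10250×268 + 7900×1106 + 1250×129 + 6850×1185 + 9600×783 + 4550×294 + 10300×934 + 13100×600 + 700×1040 + 2200×1335
  = 8591000 + 1746250 + 2747000 + 8737400 + 161250 + 8117250 + 7516800 + 1337700 + 9620200 + 7860000 + 728000 + 2937000 = 60099850
Sum of weights = 9781
Weighted mean = 60099850 / 9781 = 6144.5507

6145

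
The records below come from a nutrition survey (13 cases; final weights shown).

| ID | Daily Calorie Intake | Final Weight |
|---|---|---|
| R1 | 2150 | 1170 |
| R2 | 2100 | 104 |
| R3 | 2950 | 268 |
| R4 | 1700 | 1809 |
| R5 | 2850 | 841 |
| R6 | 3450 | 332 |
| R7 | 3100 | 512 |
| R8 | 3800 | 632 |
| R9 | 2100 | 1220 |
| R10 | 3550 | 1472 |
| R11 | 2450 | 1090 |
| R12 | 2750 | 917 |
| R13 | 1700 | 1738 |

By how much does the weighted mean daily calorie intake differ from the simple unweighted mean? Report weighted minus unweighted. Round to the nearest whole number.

-182

Unweighted sum = 34650
Unweighted mean = 34650 / 13 = 2665.3846
Weighted sum = 30065300
Sum of weights = 12105
Weighted mean = 30065300 / 12105 = 2483.7092
Difference (weighted minus unweighted) = -181.6754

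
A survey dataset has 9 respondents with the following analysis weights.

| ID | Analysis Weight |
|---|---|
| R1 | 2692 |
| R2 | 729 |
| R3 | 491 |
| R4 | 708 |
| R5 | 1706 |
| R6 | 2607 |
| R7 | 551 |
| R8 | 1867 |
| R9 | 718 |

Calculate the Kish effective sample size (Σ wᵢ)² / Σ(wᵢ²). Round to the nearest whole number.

Σ wᵢ = 2692 + 729 + 491 + 708 + 1706 + 2607 + 551 + 1867 + 718 = 12069
Σ wᵢ² = 7246864 + 531441 + 241081 + 501264 + 2910436 + 6796449 + 303601 + 3485689 + 515524 = 22532349
n_eff = 12069² / 22532349 = 145660761 / 22532349 = 6.4645173

6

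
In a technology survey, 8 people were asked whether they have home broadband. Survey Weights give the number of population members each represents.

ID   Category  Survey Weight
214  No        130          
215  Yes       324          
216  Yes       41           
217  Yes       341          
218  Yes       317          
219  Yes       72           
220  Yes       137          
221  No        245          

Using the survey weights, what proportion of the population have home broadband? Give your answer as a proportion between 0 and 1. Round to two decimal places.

0.77

Sum of weights for 'Yes' = 324 + 41 + 341 + 317 + 72 + 137 = 1232
Total weight = 130 + 324 + 41 + 341 + 317 + 72 + 137 + 245 = 1607
Weighted proportion = 1232 / 1607 = 0.76664592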